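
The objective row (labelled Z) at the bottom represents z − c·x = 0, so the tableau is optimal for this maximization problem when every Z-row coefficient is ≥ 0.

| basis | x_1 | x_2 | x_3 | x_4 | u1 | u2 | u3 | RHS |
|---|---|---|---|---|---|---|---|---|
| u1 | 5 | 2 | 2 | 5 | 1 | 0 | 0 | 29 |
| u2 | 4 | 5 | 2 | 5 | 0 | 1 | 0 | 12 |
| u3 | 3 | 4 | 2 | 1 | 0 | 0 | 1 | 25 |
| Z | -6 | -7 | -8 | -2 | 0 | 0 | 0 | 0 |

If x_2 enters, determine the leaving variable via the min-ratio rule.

Column x_2 entries and ratios — u1: 29/2 = 29/2; u2: 12/5 = 12/5; u3: 25/4 = 25/4.
Smallest ratio is 12/5 in the row of u2, so u2 leaves.

u2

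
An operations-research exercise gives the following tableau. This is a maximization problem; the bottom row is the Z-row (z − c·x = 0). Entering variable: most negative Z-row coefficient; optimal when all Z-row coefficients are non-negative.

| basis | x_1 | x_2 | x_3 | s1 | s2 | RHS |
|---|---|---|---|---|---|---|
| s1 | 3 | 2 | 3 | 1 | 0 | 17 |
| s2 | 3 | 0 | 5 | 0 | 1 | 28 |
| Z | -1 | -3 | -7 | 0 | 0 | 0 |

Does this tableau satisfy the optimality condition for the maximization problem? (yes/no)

The Z-row has a negative entry -7 in column x_3, so it is not optimal.

no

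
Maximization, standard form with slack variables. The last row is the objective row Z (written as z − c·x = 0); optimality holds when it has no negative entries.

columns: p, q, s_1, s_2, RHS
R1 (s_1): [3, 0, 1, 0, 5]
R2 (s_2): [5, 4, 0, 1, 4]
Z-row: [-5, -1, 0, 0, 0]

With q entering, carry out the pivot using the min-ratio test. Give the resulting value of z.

Ratio test on column q — row 1: entry 0 ≤ 0; row 2: 4/4 = 1. Minimum is 1 at row 2 (s_2 leaves); pivot element 4.
Pivot on row 2; the Z-row RHS becomes 0 − (-1)·1 = 1.

1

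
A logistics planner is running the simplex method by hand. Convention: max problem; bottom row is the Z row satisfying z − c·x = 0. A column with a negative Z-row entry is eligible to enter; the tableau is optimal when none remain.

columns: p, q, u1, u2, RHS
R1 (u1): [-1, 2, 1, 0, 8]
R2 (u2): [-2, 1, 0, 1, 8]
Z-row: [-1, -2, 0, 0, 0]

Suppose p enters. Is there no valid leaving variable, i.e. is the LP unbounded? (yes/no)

yes

Every constraint-row entry in column p is ≤ 0, so increasing p is unbounded.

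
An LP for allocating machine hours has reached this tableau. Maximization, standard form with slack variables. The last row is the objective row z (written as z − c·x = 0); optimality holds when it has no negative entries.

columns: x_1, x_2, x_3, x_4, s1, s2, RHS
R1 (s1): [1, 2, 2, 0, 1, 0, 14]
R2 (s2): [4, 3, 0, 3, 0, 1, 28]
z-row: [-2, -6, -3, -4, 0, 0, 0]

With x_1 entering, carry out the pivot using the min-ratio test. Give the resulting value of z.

Ratio test on column x_1 — row 1: 14/1 = 14; row 2: 28/4 = 7. Minimum is 7 at row 2 (s2 leaves); pivot element 4.
Pivot on row 2; the z-row RHS becomes 0 − (-2)·7 = 14.

14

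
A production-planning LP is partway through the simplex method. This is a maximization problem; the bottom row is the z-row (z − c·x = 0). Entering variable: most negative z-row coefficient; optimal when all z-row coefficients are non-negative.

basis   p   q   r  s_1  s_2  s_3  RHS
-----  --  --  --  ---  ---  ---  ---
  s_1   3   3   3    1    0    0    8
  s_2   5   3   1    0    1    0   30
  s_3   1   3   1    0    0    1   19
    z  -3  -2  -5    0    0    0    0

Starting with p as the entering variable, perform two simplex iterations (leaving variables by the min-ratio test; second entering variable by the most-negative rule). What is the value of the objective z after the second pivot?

Ratio test on column p — row 1: 8/3 = 8/3; row 2: 30/5 = 6; row 3: 19/1 = 19. Minimum is 8/3 at row 1 (s_1 leaves); pivot element 3.
Pivot on row 1; the z-row RHS becomes 0 − (-3)·(8/3) = 8.
Next entering variable (most negative z-row entry -2): r.
Ratio test on column r — row 1: (8/3)/1 = 8/3; row 2: entry -4 ≤ 0; row 3: entry 0 ≤ 0. Minimum is 8/3 at row 1 (p leaves); pivot element 1.
After the second pivot the z-row RHS is 8 − (-2)·(8/3) = 40/3.

40/3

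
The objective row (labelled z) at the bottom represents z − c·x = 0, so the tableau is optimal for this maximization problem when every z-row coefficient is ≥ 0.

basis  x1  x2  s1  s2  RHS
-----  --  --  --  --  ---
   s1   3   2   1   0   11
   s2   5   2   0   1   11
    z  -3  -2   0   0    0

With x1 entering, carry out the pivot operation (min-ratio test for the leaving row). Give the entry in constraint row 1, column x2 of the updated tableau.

Ratio test on column x1 — row 1: 11/3 = 11/3; row 2: 11/5 = 11/5. Minimum is 11/5 at row 2 (s2 leaves); pivot element 5.
Divide row 2 by 5; eliminate column x1 from the other rows.
Row 1 update in column x2: 2 − 3·(2/5) = 4/5.

4/5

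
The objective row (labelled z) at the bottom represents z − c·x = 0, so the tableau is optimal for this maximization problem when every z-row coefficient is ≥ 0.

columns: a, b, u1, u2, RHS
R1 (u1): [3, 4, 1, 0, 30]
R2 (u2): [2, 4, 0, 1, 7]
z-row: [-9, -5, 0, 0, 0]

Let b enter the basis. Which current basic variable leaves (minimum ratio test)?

u2

Column b entries and ratios — u1: 30/4 = 15/2; u2: 7/4 = 7/4.
Smallest ratio is 7/4 in the row of u2, so u2 leaves.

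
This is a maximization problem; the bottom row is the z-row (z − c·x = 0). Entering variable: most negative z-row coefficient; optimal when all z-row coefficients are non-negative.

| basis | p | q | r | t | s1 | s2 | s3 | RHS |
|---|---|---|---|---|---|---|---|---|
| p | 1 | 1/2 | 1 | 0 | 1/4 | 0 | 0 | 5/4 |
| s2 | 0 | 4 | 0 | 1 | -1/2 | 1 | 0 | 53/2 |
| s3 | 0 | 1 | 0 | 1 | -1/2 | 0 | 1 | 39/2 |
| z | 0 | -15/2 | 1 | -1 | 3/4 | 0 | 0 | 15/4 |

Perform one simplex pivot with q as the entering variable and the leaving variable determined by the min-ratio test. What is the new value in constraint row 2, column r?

Ratio test on column q — row 1: (5/4)/(1/2) = 5/2; row 2: (53/2)/4 = 53/8; row 3: (39/2)/1 = 39/2. Minimum is 5/2 at row 1 (p leaves); pivot element 1/2.
Divide row 1 by 1/2; eliminate column q from the other rows.
Row 2 update in column r: 0 − 4·2 = -8.

-8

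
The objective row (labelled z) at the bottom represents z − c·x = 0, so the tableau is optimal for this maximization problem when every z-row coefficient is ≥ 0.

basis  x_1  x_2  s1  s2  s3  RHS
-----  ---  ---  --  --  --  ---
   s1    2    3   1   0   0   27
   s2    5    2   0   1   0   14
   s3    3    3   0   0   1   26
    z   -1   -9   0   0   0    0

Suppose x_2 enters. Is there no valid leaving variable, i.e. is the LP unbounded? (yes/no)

Column x_2 has positive entries in row(s) 1, 2, 3, so the ratio test bounds it — not unbounded.

no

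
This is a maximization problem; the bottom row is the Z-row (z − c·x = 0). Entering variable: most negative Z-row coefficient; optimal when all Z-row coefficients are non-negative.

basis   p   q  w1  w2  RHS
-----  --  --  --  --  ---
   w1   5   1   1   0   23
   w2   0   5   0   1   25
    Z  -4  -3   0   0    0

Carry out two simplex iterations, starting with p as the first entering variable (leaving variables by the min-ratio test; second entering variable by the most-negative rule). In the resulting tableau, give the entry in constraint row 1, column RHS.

Ratio test on column p — row 1: 23/5 = 23/5; row 2: entry 0 ≤ 0. Minimum is 23/5 at row 1 (w1 leaves); pivot element 5.
Divide row 1 by 5; eliminate column p from the other rows.
Second iteration: most negative Z-row entry is -11/5 in column q, so q enters.
Ratio test on column q — row 1: (23/5)/(1/5) = 23; row 2: 25/5 = 5. Minimum is 5 at row 2 (w2 leaves); pivot element 5.
Divide row 2 by 5; eliminate column q from the other rows.
After both pivots, the entry at constraint row 1, column RHS is 18/5.

18/5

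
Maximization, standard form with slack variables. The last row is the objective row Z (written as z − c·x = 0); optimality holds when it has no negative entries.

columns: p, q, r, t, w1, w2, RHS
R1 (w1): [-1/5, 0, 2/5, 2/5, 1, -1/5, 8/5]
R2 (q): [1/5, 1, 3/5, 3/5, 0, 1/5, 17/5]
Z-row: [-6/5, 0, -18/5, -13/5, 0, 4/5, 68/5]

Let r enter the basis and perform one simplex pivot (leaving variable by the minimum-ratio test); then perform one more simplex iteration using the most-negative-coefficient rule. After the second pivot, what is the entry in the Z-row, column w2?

Ratio test on column r — row 1: (8/5)/(2/5) = 4; row 2: (17/5)/(3/5) = 17/3. Minimum is 4 at row 1 (w1 leaves); pivot element 2/5.
Divide row 1 by 2/5; eliminate column r from the other rows.
Second iteration: most negative Z-row entry is -3 in column p, so p enters.
Ratio test on column p — row 1: entry -1/2 ≤ 0; row 2: 1/(1/2) = 2. Minimum is 2 at row 2 (q leaves); pivot element 1/2.
Divide row 2 by 1/2; eliminate column p from the other rows.
After both pivots, the entry at the Z-row, column w2 is 2.

2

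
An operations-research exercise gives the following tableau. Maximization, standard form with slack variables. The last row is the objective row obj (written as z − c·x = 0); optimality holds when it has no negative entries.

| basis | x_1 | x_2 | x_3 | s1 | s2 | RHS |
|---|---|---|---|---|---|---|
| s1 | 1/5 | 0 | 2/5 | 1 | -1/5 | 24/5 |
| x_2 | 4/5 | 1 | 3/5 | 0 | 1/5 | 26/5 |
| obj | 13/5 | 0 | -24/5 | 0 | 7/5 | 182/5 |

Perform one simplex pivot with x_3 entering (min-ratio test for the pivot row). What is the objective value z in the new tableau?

Ratio test on column x_3 — row 1: (24/5)/(2/5) = 12; row 2: (26/5)/(3/5) = 26/3. Minimum is 26/3 at row 2 (x_2 leaves); pivot element 3/5.
Pivot on row 2; the obj-row RHS becomes 182/5 − (-24/5)·(26/3) = 78.

78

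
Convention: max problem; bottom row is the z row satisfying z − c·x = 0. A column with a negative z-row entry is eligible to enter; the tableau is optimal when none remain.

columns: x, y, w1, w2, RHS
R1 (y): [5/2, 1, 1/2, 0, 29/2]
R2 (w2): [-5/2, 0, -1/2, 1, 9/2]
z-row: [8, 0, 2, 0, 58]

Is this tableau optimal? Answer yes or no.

Every z-row coefficient is ≥ 0, so the tableau is optimal.

yes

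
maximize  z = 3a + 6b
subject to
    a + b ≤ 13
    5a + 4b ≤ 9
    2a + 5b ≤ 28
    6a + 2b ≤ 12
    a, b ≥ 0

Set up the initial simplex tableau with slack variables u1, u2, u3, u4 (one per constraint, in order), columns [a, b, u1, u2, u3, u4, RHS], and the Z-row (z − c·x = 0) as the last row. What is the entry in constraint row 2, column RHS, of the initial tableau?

The RHS of constraint 2 is b_2 = 9.

9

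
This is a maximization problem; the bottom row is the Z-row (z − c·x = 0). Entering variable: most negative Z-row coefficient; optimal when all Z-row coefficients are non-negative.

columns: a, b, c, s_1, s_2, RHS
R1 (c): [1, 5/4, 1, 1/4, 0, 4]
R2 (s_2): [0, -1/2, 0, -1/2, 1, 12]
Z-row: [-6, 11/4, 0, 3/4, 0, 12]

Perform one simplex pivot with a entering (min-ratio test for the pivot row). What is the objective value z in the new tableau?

36

Ratio test on column a — row 1: 4/1 = 4; row 2: entry 0 ≤ 0. Minimum is 4 at row 1 (c leaves); pivot element 1.
Pivot on row 1; the Z-row RHS becomes 12 − (-6)·4 = 36.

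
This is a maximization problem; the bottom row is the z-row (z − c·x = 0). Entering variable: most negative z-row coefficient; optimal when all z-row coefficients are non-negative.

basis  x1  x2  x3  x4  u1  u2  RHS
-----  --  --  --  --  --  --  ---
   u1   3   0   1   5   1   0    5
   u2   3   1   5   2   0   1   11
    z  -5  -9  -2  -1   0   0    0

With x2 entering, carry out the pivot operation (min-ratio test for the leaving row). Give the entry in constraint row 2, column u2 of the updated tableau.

Ratio test on column x2 — row 1: entry 0 ≤ 0; row 2: 11/1 = 11. Minimum is 11 at row 2 (u2 leaves); pivot element 1.
Divide row 2 by 1; eliminate column x2 from the other rows.
In the new row 2, the u2 entry is the old entry divided by the pivot: 1/1 = 1.

1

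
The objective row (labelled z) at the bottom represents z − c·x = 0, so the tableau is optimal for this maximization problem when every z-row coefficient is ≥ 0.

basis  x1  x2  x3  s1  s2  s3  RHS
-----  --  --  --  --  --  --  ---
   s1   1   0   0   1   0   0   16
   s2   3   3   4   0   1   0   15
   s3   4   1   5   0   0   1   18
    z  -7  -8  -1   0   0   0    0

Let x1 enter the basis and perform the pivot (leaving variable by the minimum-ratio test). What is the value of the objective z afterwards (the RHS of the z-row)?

63/2

Ratio test on column x1 — row 1: 16/1 = 16; row 2: 15/3 = 5; row 3: 18/4 = 9/2. Minimum is 9/2 at row 3 (s3 leaves); pivot element 4.
Pivot on row 3; the z-row RHS becomes 0 − (-7)·(9/2) = 63/2.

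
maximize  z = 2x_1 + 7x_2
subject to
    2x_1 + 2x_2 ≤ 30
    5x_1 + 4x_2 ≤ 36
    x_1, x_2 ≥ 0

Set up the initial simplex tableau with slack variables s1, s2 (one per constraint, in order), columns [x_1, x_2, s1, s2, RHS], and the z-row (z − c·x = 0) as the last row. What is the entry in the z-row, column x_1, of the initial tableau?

The z-row carries the negated objective coefficients: the x_1 entry is -2.

-2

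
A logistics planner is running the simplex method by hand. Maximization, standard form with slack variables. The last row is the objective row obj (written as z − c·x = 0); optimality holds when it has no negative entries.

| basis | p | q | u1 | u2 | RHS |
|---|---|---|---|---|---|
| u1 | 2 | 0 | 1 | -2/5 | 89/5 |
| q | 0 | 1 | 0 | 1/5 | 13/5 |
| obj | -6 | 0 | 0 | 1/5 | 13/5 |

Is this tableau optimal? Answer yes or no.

The obj-row has a negative entry -6 in column p, so it is not optimal.

no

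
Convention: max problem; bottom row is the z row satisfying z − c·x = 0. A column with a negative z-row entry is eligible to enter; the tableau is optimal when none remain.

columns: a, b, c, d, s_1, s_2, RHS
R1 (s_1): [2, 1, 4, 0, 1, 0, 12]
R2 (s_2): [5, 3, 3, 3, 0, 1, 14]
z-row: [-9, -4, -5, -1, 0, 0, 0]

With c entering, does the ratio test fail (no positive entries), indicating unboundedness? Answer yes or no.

Column c has positive entries in row(s) 1, 2, so the ratio test bounds it — not unbounded.

no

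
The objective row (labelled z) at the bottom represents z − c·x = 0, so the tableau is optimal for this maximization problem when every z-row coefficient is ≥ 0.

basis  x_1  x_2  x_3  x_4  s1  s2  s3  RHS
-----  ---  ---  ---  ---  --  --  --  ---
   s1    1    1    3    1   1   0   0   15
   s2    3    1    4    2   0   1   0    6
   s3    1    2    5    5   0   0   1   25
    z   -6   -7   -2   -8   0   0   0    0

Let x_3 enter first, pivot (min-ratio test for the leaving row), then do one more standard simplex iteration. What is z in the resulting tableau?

24

Ratio test on column x_3 — row 1: 15/3 = 5; row 2: 6/4 = 3/2; row 3: 25/5 = 5. Minimum is 3/2 at row 2 (s2 leaves); pivot element 4.
Pivot on row 2; the z-row RHS becomes 0 − (-2)·(3/2) = 3.
Next entering variable (most negative z-row entry -7): x_4.
Ratio test on column x_4 — row 1: entry -1/2 ≤ 0; row 2: (3/2)/(1/2) = 3; row 3: (35/2)/(5/2) = 7. Minimum is 3 at row 2 (x_3 leaves); pivot element 1/2.
After the second pivot the z-row RHS is 3 − (-7)·3 = 24.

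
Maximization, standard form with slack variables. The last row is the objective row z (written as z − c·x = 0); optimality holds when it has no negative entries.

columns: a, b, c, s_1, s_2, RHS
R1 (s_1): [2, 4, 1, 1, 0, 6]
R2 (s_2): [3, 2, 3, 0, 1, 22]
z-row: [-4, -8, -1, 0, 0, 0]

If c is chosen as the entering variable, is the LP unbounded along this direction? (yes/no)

Column c has positive entries in row(s) 1, 2, so the ratio test bounds it — not unbounded.

no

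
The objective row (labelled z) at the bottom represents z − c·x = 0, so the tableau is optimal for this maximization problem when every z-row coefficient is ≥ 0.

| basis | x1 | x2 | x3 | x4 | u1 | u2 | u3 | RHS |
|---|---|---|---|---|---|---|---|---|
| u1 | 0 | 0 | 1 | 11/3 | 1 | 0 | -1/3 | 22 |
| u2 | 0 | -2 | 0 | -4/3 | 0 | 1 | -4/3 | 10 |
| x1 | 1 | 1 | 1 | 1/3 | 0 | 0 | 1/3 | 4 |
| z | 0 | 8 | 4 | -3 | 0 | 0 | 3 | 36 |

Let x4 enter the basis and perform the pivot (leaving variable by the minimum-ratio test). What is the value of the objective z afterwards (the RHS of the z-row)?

54

Ratio test on column x4 — row 1: 22/(11/3) = 6; row 2: entry -4/3 ≤ 0; row 3: 4/(1/3) = 12. Minimum is 6 at row 1 (u1 leaves); pivot element 11/3.
Pivot on row 1; the z-row RHS becomes 36 − (-3)·6 = 54.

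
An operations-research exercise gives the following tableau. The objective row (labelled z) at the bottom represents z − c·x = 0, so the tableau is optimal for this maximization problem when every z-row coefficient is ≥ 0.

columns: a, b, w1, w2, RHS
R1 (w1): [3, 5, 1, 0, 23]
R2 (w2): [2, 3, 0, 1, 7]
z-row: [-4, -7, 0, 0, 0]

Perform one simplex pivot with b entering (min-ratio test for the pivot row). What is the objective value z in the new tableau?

Ratio test on column b — row 1: 23/5 = 23/5; row 2: 7/3 = 7/3. Minimum is 7/3 at row 2 (w2 leaves); pivot element 3.
Pivot on row 2; the z-row RHS becomes 0 − (-7)·(7/3) = 49/3.

49/3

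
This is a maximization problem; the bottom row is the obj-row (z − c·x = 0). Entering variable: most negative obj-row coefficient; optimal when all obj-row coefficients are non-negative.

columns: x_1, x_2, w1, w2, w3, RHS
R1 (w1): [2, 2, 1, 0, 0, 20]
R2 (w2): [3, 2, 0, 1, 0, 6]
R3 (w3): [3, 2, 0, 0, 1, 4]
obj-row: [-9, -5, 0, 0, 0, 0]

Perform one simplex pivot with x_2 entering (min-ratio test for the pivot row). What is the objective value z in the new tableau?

10

Ratio test on column x_2 — row 1: 20/2 = 10; row 2: 6/2 = 3; row 3: 4/2 = 2. Minimum is 2 at row 3 (w3 leaves); pivot element 2.
Pivot on row 3; the obj-row RHS becomes 0 − (-5)·2 = 10.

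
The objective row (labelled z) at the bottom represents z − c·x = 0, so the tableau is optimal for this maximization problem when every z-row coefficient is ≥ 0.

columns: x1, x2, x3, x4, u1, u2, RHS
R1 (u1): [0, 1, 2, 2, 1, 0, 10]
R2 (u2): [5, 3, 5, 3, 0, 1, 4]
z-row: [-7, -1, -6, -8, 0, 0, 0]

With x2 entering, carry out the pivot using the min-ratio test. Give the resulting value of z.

Ratio test on column x2 — row 1: 10/1 = 10; row 2: 4/3 = 4/3. Minimum is 4/3 at row 2 (u2 leaves); pivot element 3.
Pivot on row 2; the z-row RHS becomes 0 − (-1)·(4/3) = 4/3.

4/3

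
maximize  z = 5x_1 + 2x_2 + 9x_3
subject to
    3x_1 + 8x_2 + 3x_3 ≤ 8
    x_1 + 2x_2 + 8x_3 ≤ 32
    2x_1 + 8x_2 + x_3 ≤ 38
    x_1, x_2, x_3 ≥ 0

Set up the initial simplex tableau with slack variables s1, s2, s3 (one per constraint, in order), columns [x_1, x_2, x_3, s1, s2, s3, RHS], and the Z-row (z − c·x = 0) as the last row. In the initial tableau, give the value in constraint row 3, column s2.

Slack s2 belongs to constraint 2; its column is the unit vector e_2, so the entry in row 3 is 0.

0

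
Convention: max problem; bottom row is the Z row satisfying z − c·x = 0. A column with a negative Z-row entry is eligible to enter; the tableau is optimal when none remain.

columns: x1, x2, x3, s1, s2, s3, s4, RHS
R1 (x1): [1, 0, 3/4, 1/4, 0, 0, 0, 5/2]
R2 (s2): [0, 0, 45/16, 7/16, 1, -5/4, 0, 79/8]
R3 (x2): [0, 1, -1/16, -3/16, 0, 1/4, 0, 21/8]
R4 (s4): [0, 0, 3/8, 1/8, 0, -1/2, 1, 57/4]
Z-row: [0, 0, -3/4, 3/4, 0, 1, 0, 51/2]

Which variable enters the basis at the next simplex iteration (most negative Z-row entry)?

Negative Z-row entries: x3: -3/4.
The most negative is -3/4 in column x3, so x3 enters.

x3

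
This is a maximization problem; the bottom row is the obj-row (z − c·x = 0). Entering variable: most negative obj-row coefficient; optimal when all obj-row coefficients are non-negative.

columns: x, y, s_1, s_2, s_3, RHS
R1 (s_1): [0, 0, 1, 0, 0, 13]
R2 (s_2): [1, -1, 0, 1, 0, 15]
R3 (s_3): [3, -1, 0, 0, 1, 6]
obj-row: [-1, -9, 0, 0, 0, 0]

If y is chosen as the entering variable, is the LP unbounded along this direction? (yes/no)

yes

Every constraint-row entry in column y is ≤ 0, so increasing y is unbounded.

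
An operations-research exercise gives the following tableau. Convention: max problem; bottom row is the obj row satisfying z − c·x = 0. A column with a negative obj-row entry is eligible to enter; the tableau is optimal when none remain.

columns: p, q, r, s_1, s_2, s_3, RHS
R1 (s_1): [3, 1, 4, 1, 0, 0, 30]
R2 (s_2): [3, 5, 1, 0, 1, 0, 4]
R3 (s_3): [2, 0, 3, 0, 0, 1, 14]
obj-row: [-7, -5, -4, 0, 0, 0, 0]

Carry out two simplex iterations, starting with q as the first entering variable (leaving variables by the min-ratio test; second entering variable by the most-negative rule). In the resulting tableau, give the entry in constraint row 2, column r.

1/3

Ratio test on column q — row 1: 30/1 = 30; row 2: 4/5 = 4/5; row 3: entry 0 ≤ 0. Minimum is 4/5 at row 2 (s_2 leaves); pivot element 5.
Divide row 2 by 5; eliminate column q from the other rows.
Second iteration: most negative obj-row entry is -4 in column p, so p enters.
Ratio test on column p — row 1: (146/5)/(12/5) = 73/6; row 2: (4/5)/(3/5) = 4/3; row 3: 14/2 = 7. Minimum is 4/3 at row 2 (q leaves); pivot element 3/5.
Divide row 2 by 3/5; eliminate column p from the other rows.
After both pivots, the entry at constraint row 2, column r is 1/3.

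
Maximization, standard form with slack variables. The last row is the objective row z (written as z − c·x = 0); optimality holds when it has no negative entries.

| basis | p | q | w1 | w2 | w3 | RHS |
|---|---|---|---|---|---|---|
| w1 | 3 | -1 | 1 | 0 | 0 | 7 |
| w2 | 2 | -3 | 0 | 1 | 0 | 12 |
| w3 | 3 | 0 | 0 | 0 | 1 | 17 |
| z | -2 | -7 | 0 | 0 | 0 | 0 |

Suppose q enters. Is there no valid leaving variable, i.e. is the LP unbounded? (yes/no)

Every constraint-row entry in column q is ≤ 0, so increasing q is unbounded.

yes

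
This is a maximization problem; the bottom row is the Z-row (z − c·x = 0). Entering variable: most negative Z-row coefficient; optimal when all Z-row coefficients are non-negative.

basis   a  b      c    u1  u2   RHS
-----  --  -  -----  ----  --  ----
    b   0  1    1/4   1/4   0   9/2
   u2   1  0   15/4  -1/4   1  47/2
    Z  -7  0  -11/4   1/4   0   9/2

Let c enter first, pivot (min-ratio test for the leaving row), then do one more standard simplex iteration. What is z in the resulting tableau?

169

Ratio test on column c — row 1: (9/2)/(1/4) = 18; row 2: (47/2)/(15/4) = 94/15. Minimum is 94/15 at row 2 (u2 leaves); pivot element 15/4.
Pivot on row 2; the Z-row RHS becomes 9/2 − (-11/4)·(94/15) = 326/15.
Next entering variable (most negative Z-row entry -94/15): a.
Ratio test on column a — row 1: entry -1/15 ≤ 0; row 2: (94/15)/(4/15) = 47/2. Minimum is 47/2 at row 2 (c leaves); pivot element 4/15.
After the second pivot the Z-row RHS is 326/15 − (-94/15)·(47/2) = 169.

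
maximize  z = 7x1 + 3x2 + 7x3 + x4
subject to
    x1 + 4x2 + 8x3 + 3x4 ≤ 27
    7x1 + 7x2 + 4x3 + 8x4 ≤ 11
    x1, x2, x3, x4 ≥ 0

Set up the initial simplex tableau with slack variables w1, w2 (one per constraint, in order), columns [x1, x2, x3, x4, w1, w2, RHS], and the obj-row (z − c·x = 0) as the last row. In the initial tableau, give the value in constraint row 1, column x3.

8

Constraint 1 has coefficient 8 on x3.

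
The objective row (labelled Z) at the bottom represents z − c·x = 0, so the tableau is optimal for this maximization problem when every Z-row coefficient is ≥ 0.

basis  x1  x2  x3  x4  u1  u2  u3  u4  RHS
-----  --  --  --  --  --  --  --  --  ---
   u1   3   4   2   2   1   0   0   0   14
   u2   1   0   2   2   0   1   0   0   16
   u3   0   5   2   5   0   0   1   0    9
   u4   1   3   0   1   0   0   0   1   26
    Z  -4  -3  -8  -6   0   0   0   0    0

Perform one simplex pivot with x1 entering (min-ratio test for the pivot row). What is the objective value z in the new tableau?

56/3

Ratio test on column x1 — row 1: 14/3 = 14/3; row 2: 16/1 = 16; row 3: entry 0 ≤ 0; row 4: 26/1 = 26. Minimum is 14/3 at row 1 (u1 leaves); pivot element 3.
Pivot on row 1; the Z-row RHS becomes 0 − (-4)·(14/3) = 56/3.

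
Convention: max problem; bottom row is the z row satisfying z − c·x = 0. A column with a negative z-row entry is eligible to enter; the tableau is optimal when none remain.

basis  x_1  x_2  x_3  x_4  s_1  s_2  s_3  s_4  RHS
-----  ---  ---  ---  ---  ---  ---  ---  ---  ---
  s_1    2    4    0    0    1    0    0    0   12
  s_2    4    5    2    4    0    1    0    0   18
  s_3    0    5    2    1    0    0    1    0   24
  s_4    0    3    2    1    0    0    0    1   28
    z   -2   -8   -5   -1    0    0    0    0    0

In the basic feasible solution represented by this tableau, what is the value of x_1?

x_1 is not in the basis, so in the current basic feasible solution x_1 = 0.

0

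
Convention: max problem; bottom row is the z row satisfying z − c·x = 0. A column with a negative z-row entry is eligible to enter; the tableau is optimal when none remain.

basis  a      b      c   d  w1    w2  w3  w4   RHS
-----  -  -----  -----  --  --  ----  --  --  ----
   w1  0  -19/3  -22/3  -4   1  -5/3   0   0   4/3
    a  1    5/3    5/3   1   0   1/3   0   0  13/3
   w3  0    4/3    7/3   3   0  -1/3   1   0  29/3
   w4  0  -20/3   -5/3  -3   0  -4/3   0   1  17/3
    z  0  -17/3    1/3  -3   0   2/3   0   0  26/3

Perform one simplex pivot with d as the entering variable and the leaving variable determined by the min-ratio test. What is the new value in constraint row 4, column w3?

Ratio test on column d — row 1: entry -4 ≤ 0; row 2: (13/3)/1 = 13/3; row 3: (29/3)/3 = 29/9; row 4: entry -3 ≤ 0. Minimum is 29/9 at row 3 (w3 leaves); pivot element 3.
Divide row 3 by 3; eliminate column d from the other rows.
Row 4 update in column w3: 0 − (-3)·(1/3) = 1.

1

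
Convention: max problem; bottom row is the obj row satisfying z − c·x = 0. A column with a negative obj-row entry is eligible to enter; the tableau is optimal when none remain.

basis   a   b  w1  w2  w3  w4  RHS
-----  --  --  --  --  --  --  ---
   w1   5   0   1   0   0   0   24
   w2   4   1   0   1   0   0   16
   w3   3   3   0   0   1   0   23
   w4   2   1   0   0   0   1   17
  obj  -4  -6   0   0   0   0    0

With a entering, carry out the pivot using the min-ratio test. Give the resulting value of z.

Ratio test on column a — row 1: 24/5 = 24/5; row 2: 16/4 = 4; row 3: 23/3 = 23/3; row 4: 17/2 = 17/2. Minimum is 4 at row 2 (w2 leaves); pivot element 4.
Pivot on row 2; the obj-row RHS becomes 0 − (-4)·4 = 16.

16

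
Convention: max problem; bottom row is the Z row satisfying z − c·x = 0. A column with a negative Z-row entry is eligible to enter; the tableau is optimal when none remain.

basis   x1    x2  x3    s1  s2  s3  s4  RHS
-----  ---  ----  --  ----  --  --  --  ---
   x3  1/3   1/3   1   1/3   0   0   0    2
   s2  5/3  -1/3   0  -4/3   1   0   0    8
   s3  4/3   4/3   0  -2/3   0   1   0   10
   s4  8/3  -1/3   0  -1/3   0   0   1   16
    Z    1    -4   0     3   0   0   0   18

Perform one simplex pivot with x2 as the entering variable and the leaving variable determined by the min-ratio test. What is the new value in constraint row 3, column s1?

-2

Ratio test on column x2 — row 1: 2/(1/3) = 6; row 2: entry -1/3 ≤ 0; row 3: 10/(4/3) = 15/2; row 4: entry -1/3 ≤ 0. Minimum is 6 at row 1 (x3 leaves); pivot element 1/3.
Divide row 1 by 1/3; eliminate column x2 from the other rows.
Row 3 update in column s1: -2/3 − (4/3)·1 = -2.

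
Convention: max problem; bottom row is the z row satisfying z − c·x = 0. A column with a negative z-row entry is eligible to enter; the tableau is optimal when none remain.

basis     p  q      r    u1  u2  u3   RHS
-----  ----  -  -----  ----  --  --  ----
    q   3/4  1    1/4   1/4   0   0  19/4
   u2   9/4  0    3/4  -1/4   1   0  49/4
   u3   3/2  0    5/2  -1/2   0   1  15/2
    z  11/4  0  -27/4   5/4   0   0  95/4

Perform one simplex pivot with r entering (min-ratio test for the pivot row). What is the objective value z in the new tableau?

44

Ratio test on column r — row 1: (19/4)/(1/4) = 19; row 2: (49/4)/(3/4) = 49/3; row 3: (15/2)/(5/2) = 3. Minimum is 3 at row 3 (u3 leaves); pivot element 5/2.
Pivot on row 3; the z-row RHS becomes 95/4 − (-27/4)·3 = 44.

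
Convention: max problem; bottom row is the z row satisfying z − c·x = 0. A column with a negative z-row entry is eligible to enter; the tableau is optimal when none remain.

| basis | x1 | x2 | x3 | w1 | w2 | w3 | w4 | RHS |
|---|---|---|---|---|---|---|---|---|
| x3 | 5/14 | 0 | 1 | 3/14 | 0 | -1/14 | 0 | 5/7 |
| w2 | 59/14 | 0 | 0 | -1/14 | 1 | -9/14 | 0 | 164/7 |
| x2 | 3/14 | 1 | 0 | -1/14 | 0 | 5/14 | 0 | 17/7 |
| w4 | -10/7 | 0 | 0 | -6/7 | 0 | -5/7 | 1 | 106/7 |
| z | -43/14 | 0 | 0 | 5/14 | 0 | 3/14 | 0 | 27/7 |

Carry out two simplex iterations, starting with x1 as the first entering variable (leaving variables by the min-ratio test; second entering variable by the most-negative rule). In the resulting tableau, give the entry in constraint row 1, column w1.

Ratio test on column x1 — row 1: (5/7)/(5/14) = 2; row 2: (164/7)/(59/14) = 328/59; row 3: (17/7)/(3/14) = 34/3; row 4: entry -10/7 ≤ 0. Minimum is 2 at row 1 (x3 leaves); pivot element 5/14.
Divide row 1 by 5/14; eliminate column x1 from the other rows.
Second iteration: most negative z-row entry is -2/5 in column w3, so w3 enters.
Ratio test on column w3 — row 1: entry -1/5 ≤ 0; row 2: 15/(1/5) = 75; row 3: 2/(2/5) = 5; row 4: entry -1 ≤ 0. Minimum is 5 at row 3 (x2 leaves); pivot element 2/5.
Divide row 3 by 2/5; eliminate column w3 from the other rows.
After both pivots, the entry at constraint row 1, column w1 is 1/2.

1/2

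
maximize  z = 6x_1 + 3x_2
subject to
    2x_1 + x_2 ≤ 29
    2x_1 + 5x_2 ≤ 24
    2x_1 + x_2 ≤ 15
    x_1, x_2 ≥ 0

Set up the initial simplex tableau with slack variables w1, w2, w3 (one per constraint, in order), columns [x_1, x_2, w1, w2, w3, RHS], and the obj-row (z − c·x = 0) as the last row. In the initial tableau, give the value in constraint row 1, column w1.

1

Slack w1 belongs to constraint 1; its column is the unit vector e_1, so the entry in row 1 is 1.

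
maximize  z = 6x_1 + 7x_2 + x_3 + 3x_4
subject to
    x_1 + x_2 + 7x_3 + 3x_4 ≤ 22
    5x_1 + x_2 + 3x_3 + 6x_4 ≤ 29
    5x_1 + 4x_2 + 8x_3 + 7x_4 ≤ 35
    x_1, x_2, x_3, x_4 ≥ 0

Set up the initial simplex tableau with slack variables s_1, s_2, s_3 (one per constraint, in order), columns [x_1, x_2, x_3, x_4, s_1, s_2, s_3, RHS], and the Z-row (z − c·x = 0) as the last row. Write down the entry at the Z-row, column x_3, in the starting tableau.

The Z-row carries the negated objective coefficients: the x_3 entry is -1.

-1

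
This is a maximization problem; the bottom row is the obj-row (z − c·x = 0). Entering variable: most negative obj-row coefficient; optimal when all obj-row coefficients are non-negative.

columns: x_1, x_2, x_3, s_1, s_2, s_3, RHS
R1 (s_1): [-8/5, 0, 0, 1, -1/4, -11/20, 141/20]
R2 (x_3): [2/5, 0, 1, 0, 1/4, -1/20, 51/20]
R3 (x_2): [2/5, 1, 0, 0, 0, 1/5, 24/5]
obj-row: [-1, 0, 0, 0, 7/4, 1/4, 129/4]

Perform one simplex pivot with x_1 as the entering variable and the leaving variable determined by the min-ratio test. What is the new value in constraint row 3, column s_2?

Ratio test on column x_1 — row 1: entry -8/5 ≤ 0; row 2: (51/20)/(2/5) = 51/8; row 3: (24/5)/(2/5) = 12. Minimum is 51/8 at row 2 (x_3 leaves); pivot element 2/5.
Divide row 2 by 2/5; eliminate column x_1 from the other rows.
Row 3 update in column s_2: 0 − (2/5)·(5/8) = -1/4.

-1/4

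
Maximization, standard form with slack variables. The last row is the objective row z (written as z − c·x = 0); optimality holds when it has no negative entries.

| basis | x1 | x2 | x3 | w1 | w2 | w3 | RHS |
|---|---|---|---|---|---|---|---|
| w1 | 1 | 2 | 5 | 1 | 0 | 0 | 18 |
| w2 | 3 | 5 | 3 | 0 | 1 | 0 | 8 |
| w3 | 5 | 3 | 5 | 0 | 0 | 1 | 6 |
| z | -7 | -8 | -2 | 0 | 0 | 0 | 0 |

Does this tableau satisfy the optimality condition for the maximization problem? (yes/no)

The z-row has a negative entry -8 in column x2, so it is not optimal.

no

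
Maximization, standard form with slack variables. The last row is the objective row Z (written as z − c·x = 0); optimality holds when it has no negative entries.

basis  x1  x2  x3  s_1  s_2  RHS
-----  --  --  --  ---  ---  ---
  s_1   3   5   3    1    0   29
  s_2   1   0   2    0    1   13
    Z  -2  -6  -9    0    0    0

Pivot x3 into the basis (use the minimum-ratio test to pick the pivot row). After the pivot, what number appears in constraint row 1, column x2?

5

Ratio test on column x3 — row 1: 29/3 = 29/3; row 2: 13/2 = 13/2. Minimum is 13/2 at row 2 (s_2 leaves); pivot element 2.
Divide row 2 by 2; eliminate column x3 from the other rows.
Row 1 update in column x2: 5 − 3·0 = 5.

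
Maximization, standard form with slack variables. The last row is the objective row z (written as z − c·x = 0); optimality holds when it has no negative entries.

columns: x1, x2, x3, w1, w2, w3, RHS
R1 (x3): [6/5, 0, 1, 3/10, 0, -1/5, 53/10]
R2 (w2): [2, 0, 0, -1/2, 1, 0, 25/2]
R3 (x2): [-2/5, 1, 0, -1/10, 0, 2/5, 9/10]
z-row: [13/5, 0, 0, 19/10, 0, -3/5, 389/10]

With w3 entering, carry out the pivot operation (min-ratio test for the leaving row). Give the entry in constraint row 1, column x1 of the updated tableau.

Ratio test on column w3 — row 1: entry -1/5 ≤ 0; row 2: entry 0 ≤ 0; row 3: (9/10)/(2/5) = 9/4. Minimum is 9/4 at row 3 (x2 leaves); pivot element 2/5.
Divide row 3 by 2/5; eliminate column w3 from the other rows.
Row 1 update in column x1: 6/5 − (-1/5)·(-1) = 1.

1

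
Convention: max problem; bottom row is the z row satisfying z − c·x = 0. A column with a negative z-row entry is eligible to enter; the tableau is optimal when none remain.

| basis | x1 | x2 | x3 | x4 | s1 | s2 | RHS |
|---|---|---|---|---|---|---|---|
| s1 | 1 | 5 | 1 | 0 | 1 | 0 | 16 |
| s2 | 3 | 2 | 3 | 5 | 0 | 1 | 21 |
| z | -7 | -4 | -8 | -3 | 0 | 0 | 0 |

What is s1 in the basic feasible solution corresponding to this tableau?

s1 is basic (row 1); its value is the RHS of that row, 16.

16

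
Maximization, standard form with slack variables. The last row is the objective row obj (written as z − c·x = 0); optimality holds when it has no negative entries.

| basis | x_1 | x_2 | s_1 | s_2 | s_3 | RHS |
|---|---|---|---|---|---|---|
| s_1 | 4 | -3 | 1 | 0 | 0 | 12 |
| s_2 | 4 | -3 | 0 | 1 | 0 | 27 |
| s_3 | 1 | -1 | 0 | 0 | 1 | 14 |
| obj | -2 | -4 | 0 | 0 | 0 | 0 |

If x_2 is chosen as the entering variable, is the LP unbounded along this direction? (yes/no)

Every constraint-row entry in column x_2 is ≤ 0, so increasing x_2 is unbounded.

yes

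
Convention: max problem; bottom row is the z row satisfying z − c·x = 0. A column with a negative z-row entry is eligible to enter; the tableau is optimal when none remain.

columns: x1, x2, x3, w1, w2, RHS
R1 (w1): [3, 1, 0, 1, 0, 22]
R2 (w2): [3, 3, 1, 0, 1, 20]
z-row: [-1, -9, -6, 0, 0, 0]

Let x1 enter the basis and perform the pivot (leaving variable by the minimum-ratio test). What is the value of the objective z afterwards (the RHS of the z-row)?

Ratio test on column x1 — row 1: 22/3 = 22/3; row 2: 20/3 = 20/3. Minimum is 20/3 at row 2 (w2 leaves); pivot element 3.
Pivot on row 2; the z-row RHS becomes 0 − (-1)·(20/3) = 20/3.

20/3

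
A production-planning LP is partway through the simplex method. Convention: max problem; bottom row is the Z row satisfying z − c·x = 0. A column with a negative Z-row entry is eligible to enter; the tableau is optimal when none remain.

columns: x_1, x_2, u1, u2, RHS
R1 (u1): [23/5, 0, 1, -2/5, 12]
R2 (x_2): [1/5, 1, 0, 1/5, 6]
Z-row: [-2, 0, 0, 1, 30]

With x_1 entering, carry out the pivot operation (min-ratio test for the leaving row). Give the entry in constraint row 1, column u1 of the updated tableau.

5/23

Ratio test on column x_1 — row 1: 12/(23/5) = 60/23; row 2: 6/(1/5) = 30. Minimum is 60/23 at row 1 (u1 leaves); pivot element 23/5.
Divide row 1 by 23/5; eliminate column x_1 from the other rows.
In the new row 1, the u1 entry is the old entry divided by the pivot: 1/(23/5) = 5/23.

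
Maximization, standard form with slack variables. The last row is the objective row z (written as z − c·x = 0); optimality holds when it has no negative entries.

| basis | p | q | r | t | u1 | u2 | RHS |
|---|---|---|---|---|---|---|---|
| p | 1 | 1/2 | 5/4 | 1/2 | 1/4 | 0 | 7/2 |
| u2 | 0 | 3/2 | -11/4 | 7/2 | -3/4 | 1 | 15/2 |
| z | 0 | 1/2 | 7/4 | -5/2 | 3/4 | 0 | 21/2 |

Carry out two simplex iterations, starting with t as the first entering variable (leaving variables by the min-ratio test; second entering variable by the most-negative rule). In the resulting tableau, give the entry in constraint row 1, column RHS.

34/23

Ratio test on column t — row 1: (7/2)/(1/2) = 7; row 2: (15/2)/(7/2) = 15/7. Minimum is 15/7 at row 2 (u2 leaves); pivot element 7/2.
Divide row 2 by 7/2; eliminate column t from the other rows.
Second iteration: most negative z-row entry is -3/14 in column r, so r enters.
Ratio test on column r — row 1: (17/7)/(23/14) = 34/23; row 2: entry -11/14 ≤ 0. Minimum is 34/23 at row 1 (p leaves); pivot element 23/14.
Divide row 1 by 23/14; eliminate column r from the other rows.
After both pivots, the entry at constraint row 1, column RHS is 34/23.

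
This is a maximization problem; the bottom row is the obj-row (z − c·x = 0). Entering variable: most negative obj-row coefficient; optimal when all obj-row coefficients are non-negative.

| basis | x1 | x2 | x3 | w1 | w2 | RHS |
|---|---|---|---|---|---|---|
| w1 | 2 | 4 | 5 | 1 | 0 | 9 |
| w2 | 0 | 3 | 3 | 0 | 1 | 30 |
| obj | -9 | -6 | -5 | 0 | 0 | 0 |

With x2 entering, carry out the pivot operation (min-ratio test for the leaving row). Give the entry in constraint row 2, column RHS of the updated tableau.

93/4

Ratio test on column x2 — row 1: 9/4 = 9/4; row 2: 30/3 = 10. Minimum is 9/4 at row 1 (w1 leaves); pivot element 4.
Divide row 1 by 4; eliminate column x2 from the other rows.
Row 2 update in column RHS: 30 − 3·(9/4) = 93/4.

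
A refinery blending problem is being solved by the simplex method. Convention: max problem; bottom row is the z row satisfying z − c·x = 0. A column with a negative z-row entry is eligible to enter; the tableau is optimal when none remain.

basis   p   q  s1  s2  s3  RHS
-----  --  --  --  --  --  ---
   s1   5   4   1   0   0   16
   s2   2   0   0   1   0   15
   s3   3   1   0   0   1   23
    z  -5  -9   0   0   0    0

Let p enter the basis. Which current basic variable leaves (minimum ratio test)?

Column p entries and ratios — s1: 16/5 = 16/5; s2: 15/2 = 15/2; s3: 23/3 = 23/3.
Smallest ratio is 16/5 in the row of s1, so s1 leaves.

s1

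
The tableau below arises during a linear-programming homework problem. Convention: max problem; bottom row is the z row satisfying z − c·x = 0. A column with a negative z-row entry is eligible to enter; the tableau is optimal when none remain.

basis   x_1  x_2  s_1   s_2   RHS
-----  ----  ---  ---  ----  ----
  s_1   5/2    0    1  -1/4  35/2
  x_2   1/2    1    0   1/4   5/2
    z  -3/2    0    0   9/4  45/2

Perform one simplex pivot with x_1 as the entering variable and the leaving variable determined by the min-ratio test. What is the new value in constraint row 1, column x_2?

Ratio test on column x_1 — row 1: (35/2)/(5/2) = 7; row 2: (5/2)/(1/2) = 5. Minimum is 5 at row 2 (x_2 leaves); pivot element 1/2.
Divide row 2 by 1/2; eliminate column x_1 from the other rows.
Row 1 update in column x_2: 0 − (5/2)·2 = -5.

-5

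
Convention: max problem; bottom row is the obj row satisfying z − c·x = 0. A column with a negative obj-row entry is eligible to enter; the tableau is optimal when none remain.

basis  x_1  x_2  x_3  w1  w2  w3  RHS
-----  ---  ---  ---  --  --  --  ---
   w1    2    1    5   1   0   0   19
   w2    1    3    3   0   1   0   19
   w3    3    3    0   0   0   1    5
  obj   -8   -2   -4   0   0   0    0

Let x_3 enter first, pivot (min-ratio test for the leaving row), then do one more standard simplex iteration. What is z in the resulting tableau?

Ratio test on column x_3 — row 1: 19/5 = 19/5; row 2: 19/3 = 19/3; row 3: entry 0 ≤ 0. Minimum is 19/5 at row 1 (w1 leaves); pivot element 5.
Pivot on row 1; the obj-row RHS becomes 0 − (-4)·(19/5) = 76/5.
Next entering variable (most negative obj-row entry -32/5): x_1.
Ratio test on column x_1 — row 1: (19/5)/(2/5) = 19/2; row 2: entry -1/5 ≤ 0; row 3: 5/3 = 5/3. Minimum is 5/3 at row 3 (w3 leaves); pivot element 3.
After the second pivot the obj-row RHS is 76/5 − (-32/5)·(5/3) = 388/15.

388/15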